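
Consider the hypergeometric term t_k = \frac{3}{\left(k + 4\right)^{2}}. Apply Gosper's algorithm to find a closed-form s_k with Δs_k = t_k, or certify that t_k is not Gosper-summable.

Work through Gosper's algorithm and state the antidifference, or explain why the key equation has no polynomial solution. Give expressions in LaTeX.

Ratio r(k) = (k + 4)**2/(k + 5)**2.
A = k**2 + 8*k + 16, B = k**2 + 10*k + 25, C = 1.
Need (k**2 + 8*k + 16)·f(k+1) − (k**2 + 8*k + 16)·f(k) = 1.
Degrees (2,2,0) ⇒ d ≤ 0.
Generic f = c0 gives residual -1; -1 = 0 cannot hold, so t_k is not Gosper-summable.

no hypergeometric antidifference exists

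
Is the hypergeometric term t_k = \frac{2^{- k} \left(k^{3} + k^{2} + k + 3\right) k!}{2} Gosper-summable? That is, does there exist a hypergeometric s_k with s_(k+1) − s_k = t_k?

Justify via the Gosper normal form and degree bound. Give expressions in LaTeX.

Yes. s_k = 2^{- k} \left(k^{2} - 2\right) k!.

Ratio r(k) = (k + 1)*(k + (k + 1)**3 + (k + 1)**2 + 4)/(2*(k**3 + k**2 + k + 3)).
A = k/2 + 1/2, B = 1, C = k**3 + k**2 + k + 3.
Key eq: (k/2 + 1/2)·f(k+1) = (1)·f(k) + (k**3 + k**2 + k + 3).
deg f ≤ 2 (via 1,0,3).
Match coefficients ⇒ f(k) = 2*(k**2 - 2).
Then R = B(k−1)f/C = 2*(k**2 - 2)/(k**3 + k**2 + k + 3), so s_k = R(k)·t_k = (k**2 - 2)*factorial(k)/2**k.
Δs = (k**3 + k**2 + k + 3)*factorial(k)/(2*2**k), as required.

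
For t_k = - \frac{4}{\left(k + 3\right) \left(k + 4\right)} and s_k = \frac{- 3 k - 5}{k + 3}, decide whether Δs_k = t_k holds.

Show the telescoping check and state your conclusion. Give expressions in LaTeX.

valid; difference matches t_k

s_(k+1) = (-3*k - 8)/(k + 4)
s_(k+1) − s_k = -4/(k**2 + 7*k + 12)
(s_(k+1) − s_k) − t_k = 0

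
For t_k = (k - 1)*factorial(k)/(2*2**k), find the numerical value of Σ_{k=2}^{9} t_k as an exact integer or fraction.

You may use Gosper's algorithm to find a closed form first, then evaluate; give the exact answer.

Σ = 14173/4

t_(k+1)/t_k = k*(k + 1)/(2*(k - 1)).
Gosper form: A/B · C(k+1)/C(k) with A=k/2 + 1/2, B=1, C=k - 1.
Need (k/2 + 1/2)·f(k+1) − (1)·f(k) = k - 1.
From deg A=1, deg B=0, deg C=1: d=0.
Solve for f: f(k) = 2 (degree 0 ≤ 0).
So s_k = (B(k−1)f/C)·t_k = (2/(k - 1))·t_k = factorial(k)/2**k.
Verify: (k - 1)*factorial(k)/(2*2**k) matches t_k.
Σ_(k=2)^(9) t_k = s_(10) − s_(2) = 14175/4 − (1/2) = 14173/4.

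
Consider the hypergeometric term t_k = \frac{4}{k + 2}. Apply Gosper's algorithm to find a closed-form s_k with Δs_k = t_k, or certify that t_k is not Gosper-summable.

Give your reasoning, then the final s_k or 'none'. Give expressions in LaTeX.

no hypergeometric antidifference exists

r(k) = (k + 2)/(k + 3) after simplifying.
Factor: A=k + 2; B=k + 3; C=1.
Solve (k + 2)·f(k+1) − (k + 2)·f(k) = 1.
deg f ≤ 0 (via 1,1,0).
Put f(k) = c0: A·f(k+1) − B(k−1)·f(k) − C = -1; need -1 = 0 — inconsistent ⇒ no f, not summable.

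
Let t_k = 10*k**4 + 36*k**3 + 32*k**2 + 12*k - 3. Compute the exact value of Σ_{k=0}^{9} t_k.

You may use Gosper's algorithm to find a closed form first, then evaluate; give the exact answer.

r(k) = (10*k**4 + 76*k**3 + 200*k**2 + 224*k + 87)/(10*k**4 + 36*k**3 + 32*k**2 + 12*k - 3) after simplifying.
Take A(k)=1, B(k)=1, C(k)=k**4 + 18*k**3/5 + 16*k**2/5 + 6*k/5 - 3/10.
f must satisfy (1)·f(k+1) − (1)·f(k) = k**4 + 18*k**3/5 + 16*k**2/5 + 6*k/5 - 3/10.
Degrees (0,0,4) ⇒ d ≤ 5.
Solve for f: f(k) = k*(2*k**4 + 4*k**3 - 4*k**2 - k - 4)/10 (degree 5 ≤ 5).
R(k) = B(k−1)·f(k)/C(k) = k*(2*k**4 + 4*k**3 - 4*k**2 - k - 4)/(10*k**4 + 36*k**3 + 32*k**2 + 12*k - 3); s_k = R·t_k = k*(2*k**4 + 4*k**3 - 4*k**2 - k - 4).
Check: Δs_k = 10*k**4 + 36*k**3 + 32*k**2 + 12*k - 3. ✓
Evaluate s at k=10 and k=0: 235860 and 0; difference 235860.

Σ = 235860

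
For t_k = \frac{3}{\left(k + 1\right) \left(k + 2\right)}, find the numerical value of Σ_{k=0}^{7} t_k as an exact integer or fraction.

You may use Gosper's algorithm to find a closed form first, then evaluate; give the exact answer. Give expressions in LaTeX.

Ratio r(k) = (k + 1)/(k + 3).
Take A(k)=k + 1, B(k)=k + 3, C(k)=1.
Solve (k + 1)·f(k+1) − (k + 2)·f(k) = 1.
Bound: deg f ≤ 1.
Coefficient equations give f(k) = k.
Then R = B(k−1)f/C = k*(k + 2), so s_k = R(k)·t_k = 3*k/(k + 1).
Verify: 3/(k**2 + 3*k + 2) matches t_k.
Telescoping: Σ = s_(8) − s_(0) = 8/3 − (0) = 8/3.

Σ = 8/3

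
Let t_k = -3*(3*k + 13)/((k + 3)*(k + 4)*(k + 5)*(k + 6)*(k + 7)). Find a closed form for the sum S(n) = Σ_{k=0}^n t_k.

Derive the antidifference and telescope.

Compute t_(k+1)/t_k: get (k + 3)*(3*k + 16)/((k + 8)*(3*k + 13)).
Normal form (A,B,C) = (k + 3, k + 8, k + 13/3).
Need (k + 3)·f(k+1) − (k + 7)·f(k) = k + 13/3.
deg f ≤ 4 (via 1,1,1).
Solving with deg f ≤ 4: f(k) = k*(k + 4)*(k**2 + 14*k + 63)/270.
So s_k = (B(k−1)f/C)·t_k = (k*(k + 4)*(k + 7)*(k**2 + 14*k + 63)/(90*(3*k + 13)))·t_k = k*(-k**2 - 14*k - 63)/(30*(k**3 + 14*k**2 + 63*k + 90)).
Δs = 3*(-3*k - 13)/(k**5 + 25*k**4 + 245*k**3 + 1175*k**2 + 2754*k + 2520), as required.
Telescope: S(n) = s_(n+1) − s_(0) = (-n**3 - 17*n**2 - 94*n - 78)/(30*(n**3 + 17*n**2 + 94*n + 168)) − (0) = (-n**3 - 17*n**2 - 94*n - 78)/(30*(n**3 + 17*n**2 + 94*n + 168)).

S(n) = (-n**3 - 17*n**2 - 94*n - 78)/(30*(n**3 + 17*n**2 + 94*n + 168))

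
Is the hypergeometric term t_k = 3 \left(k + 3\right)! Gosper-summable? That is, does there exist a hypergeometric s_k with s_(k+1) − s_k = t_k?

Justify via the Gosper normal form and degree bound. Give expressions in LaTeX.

No; the degree bound rules out any f.

Ratio r(k) = k + 4.
Take A(k)=k + 4, B(k)=1, C(k)=1.
Need (k + 4)·f(k+1) − (1)·f(k) = 1.
From deg A=1, deg B=0, deg C=0: d=-1.
Negative degree bound (-1): no f exists, t_k not Gosper-summable.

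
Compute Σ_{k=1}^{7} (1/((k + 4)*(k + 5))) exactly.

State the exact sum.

Step 1: r(k) = (k + 4)/(k + 6).
Take A(k)=k + 4, B(k)=k + 6, C(k)=1.
Key eq: (k + 4)·f(k+1) = (k + 5)·f(k) + (1).
From deg A=1, deg B=1, deg C=0: d=1.
Coefficient equations give f(k) = k/4.
Then R = B(k−1)f/C = k*(k + 5)/4, so s_k = R(k)·t_k = k/(4*(k + 4)).
Check: Δs_k = 1/(k**2 + 9*k + 20). ✓
Telescoping: Σ = s_(8) − s_(1) = 1/6 − (1/20) = 7/60.

Σ = 7/60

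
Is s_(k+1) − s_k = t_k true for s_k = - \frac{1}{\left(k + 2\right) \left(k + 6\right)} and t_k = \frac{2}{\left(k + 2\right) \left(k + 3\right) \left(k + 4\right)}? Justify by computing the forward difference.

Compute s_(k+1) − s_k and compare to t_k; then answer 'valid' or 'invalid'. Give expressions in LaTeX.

Invalid: residual \frac{3 \left(- 3 k - 16\right)}{k^{5} + 22 k^{4} + 185 k^{3} + 740 k^{2} + 1404 k + 1008} ≠ 0.

s_(k+1) = -1/((k + 3)*(k + 7))
s_(k+1) − s_k = (2*k + 9)/(k**4 + 18*k**3 + 113*k**2 + 288*k + 252)
(s_(k+1) − s_k) − t_k = 3*(-3*k - 16)/(k**5 + 22*k**4 + 185*k**3 + 740*k**2 + 1404*k + 1008)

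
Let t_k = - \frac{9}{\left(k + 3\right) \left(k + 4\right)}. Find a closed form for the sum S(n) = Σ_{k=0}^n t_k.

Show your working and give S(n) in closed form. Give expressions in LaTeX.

S(n) = \frac{3 \left(- n - 1\right)}{n + 4}

t_(k+1)/t_k = (k + 3)/(k + 5).
Factor: A=k + 3; B=k + 5; C=1.
Need (k + 3)·f(k+1) − (k + 4)·f(k) = 1.
From deg A=1, deg B=1, deg C=0: d=1.
A polynomial solution: f(k) = k/3.
R(k) = B(k−1)·f(k)/C(k) = k*(k + 4)/3; s_k = R·t_k = -3*k/(k + 3).
s_(k+1) − s_k = -9/(k**2 + 7*k + 12) = t_k.
Telescope: S(n) = s_(n+1) − s_(0) = 3*(-n - 1)/(n + 4) − (0) = 3*(-n - 1)/(n + 4).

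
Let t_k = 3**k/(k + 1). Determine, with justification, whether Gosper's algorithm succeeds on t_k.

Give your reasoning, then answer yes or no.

No — key equation has no polynomial f.

t_(k+1)/t_k = 3*(k + 1)/(k + 2).
Take A(k)=3*k + 3, B(k)=k + 2, C(k)=1.
f must satisfy (3*k + 3)·f(k+1) − (k + 1)·f(k) = 1.
deg f ≤ -1 (via 1,1,0).
Negative degree bound (-1): no f exists, t_k not Gosper-summable.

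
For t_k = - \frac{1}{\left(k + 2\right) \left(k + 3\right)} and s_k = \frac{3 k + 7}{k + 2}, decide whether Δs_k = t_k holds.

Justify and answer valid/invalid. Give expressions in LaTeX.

s_(k+1) = (3*k + 10)/(k + 3)
s_(k+1) − s_k = -1/(k**2 + 5*k + 6)
(s_(k+1) − s_k) − t_k = 0

Valid — Δs_k = t_k.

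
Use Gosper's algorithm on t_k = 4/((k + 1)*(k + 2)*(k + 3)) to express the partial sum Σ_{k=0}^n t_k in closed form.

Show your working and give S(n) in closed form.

The ratio is (k + 1)/(k + 4).
Gosper form: A/B · C(k+1)/C(k) with A=k + 1, B=k + 4, C=1.
f must satisfy (k + 1)·f(k+1) − (k + 3)·f(k) = 1.
d = 2 from the (1,1,0) case.
Coefficient equations give f(k) = k*(k + 3)/4.
So s_k = (B(k−1)f/C)·t_k = (k*(k + 3)**2/4)·t_k = k*(k + 3)/((k + 1)*(k + 2)).
Check: Δs_k = 4/(k**3 + 6*k**2 + 11*k + 6). ✓
s_(n+1) = (n**2 + 5*n + 4)/(n**2 + 5*n + 6) and s_(0) = 0, so S(n) = (n**2 + 5*n + 4)/(n**2 + 5*n + 6).

S(n) = (n**2 + 5*n + 4)/(n**2 + 5*n + 6)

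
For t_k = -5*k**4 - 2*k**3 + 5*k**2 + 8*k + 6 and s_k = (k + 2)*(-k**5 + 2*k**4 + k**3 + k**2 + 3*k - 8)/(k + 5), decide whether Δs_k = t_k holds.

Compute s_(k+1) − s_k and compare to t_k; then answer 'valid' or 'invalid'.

s_(k+1) = (-k**6 - 6*k**5 - 10*k**4 + 3*k**3 + 29*k**2 + 31*k - 6)/(k + 6)
s_(k+1) − s_k = (-5*k**6 - 45*k**5 - 80*k**4 + 21*k**3 + 148*k**2 + 177*k + 66)/(k**2 + 11*k + 30)
(s_(k+1) − s_k) − t_k = 3*(4*k**5 + 29*k**4 + 6*k**3 - 32*k**2 - 43*k - 38)/(k**2 + 11*k + 30)

Invalid: residual 3*(4*k**5 + 29*k**4 + 6*k**3 - 32*k**2 - 43*k - 38)/(k**2 + 11*k + 30) ≠ 0.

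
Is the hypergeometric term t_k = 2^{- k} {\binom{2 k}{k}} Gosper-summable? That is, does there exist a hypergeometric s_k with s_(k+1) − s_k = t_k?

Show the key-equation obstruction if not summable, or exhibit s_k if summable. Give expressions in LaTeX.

Step 1: r(k) = (2*k + 1)/(k + 1).
Take A(k)=2*k + 1, B(k)=k + 1, C(k)=1.
Set up (2*k + 1)·f(k+1) − (k)·f(k) − (1) = 0.
deg f ≤ -1 (via 1,1,0).
Negative degree bound (-1): no f exists, t_k not Gosper-summable.

No — t_k has no hypergeometric antidifference.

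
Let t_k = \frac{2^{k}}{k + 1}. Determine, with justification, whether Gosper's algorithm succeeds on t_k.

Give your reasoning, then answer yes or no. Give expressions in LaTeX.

The ratio is 2*(k + 1)/(k + 2).
Take A(k)=2*k + 2, B(k)=k + 2, C(k)=1.
Solve (2*k + 2)·f(k+1) − (k + 1)·f(k) = 1.
From deg A=1, deg B=1, deg C=0: d=-1.
Bound -1 < 0, so the key equation has no polynomial solution.

No; the degree bound rules out any f.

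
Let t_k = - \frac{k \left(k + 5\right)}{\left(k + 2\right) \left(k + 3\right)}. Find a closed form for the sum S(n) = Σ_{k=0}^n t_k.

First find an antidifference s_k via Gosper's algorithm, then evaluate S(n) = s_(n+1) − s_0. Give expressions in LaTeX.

Ratio r(k) = (k + 1)*(k + 2)*(k + 6)/(k*(k + 4)*(k + 5)).
Gosper form: A/B · C(k+1)/C(k) with A=k + 2, B=k + 4, C=k**2 + 5*k.
Set up (k + 2)·f(k+1) − (k + 3)·f(k) − (k**2 + 5*k) = 0.
deg f ≤ 2 (via 1,1,2).
Coefficient equations give f(k) = k*(k - 1).
Get s_k = R·t_k = k*(1 - k)/(k + 2) with R(k) = B(k−1)f(k)/C(k) = (k - 1)*(k + 3)/(k + 5).
Check: Δs_k = k*(-k - 5)/(k**2 + 5*k + 6). ✓
s_(n+1) = n*(-n - 1)/(n + 3) and s_(0) = 0, so S(n) = n*(-n - 1)/(n + 3).

S(n) = \frac{n \left(- n - 1\right)}{n + 3}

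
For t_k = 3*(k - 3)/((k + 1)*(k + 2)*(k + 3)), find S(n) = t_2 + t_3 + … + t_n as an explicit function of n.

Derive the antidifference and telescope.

Compute t_(k+1)/t_k: get (k - 2)*(k + 1)/((k - 3)*(k + 4)).
A = k + 1, B = k + 4, C = k - 3.
Key eq: (k + 1)·f(k+1) = (k + 3)·f(k) + (k - 3).
From deg A=1, deg B=1, deg C=1: d=2.
Match coefficients ⇒ f(k) = -k*(k + 5)/2.
R(k) = B(k−1)·f(k)/C(k) = -k*(k + 3)*(k + 5)/(2*(k - 3)); s_k = R·t_k = 3*k*(-k - 5)/(2*(k + 1)*(k + 2)).
Verify: 3*(k - 3)/(k**3 + 6*k**2 + 11*k + 6) matches t_k.
Σ_(k=2)^n t_k = s_(n+1) − s_(2) = (3*(-n**2 - 7*n - 6)/(2*(n**2 + 5*n + 6))) − (-7/4), i.e. (n**2 - 7*n + 6)/(4*(n**2 + 5*n + 6)).

S(n) = (n**2 - 7*n + 6)/(4*(n**2 + 5*n + 6))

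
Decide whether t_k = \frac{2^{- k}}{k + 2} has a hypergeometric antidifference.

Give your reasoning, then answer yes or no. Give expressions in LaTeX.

No — key equation has no polynomial f.

t_(k+1)/t_k = (k + 2)/(2*(k + 3)).
Gosper form: A/B · C(k+1)/C(k) with A=k/2 + 1, B=k + 3, C=1.
Key eq: (k/2 + 1)·f(k+1) = (k + 2)·f(k) + (1).
Bound: deg f ≤ -1.
d = -1 < 0 ⇒ no nonzero polynomial f; not summable.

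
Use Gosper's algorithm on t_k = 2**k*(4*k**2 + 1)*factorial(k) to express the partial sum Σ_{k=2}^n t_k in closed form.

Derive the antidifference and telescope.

The ratio is 2*(k + 1)*(4*(k + 1)**2 + 1)/(4*k**2 + 1).
Gosper form: A/B · C(k+1)/C(k) with A=2*k + 2, B=1, C=k**2 + 1/4.
Set up (2*k + 2)·f(k+1) − (1)·f(k) − (k**2 + 1/4) = 0.
From deg A=1, deg B=0, deg C=2: d=1.
A polynomial solution: f(k) = (2*k - 3)/4.
So s_k = (B(k−1)f/C)·t_k = ((2*k - 3)/(4*k**2 + 1))·t_k = 2**k*(2*k - 3)*factorial(k).
s_(k+1) − s_k = 2**k*(4*k**2 + 1)*factorial(k) = t_k.
Evaluate: s_(n+1) = 2**(n + 1)*(2*n - 1)*factorial(n + 1); subtract s_(2) = 8 ⇒ S(n) = 4*2**n*n**2*factorial(n) + 2*2**n*n*factorial(n) - 2*2**n*factorial(n) - 8.

S(n) = 4*2**n*n**2*factorial(n) + 2*2**n*n*factorial(n) - 2*2**n*factorial(n) - 8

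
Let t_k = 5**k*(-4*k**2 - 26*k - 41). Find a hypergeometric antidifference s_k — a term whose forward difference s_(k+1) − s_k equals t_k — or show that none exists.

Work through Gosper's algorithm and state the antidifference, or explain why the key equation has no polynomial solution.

The ratio is 5*(4*k**2 + 34*k + 71)/(4*k**2 + 26*k + 41).
Gosper form: A/B · C(k+1)/C(k) with A=5, B=1, C=k**2 + 13*k/2 + 41/4.
Set up (5)·f(k+1) − (1)·f(k) − (k**2 + 13*k/2 + 41/4) = 0.
deg f ≤ 2 (via 0,0,2).
Coefficient equations give f(k) = (k + 2)**2/4.
Certificate R = B(k−1)f/C = (k + 2)**2/(4*k**2 + 26*k + 41) gives s_k = 5**k*(-k**2 - 4*k - 4).
s_(k+1) − s_k = 5**k*(-4*k**2 - 26*k - 41) = t_k.

s_k = 5**k*(-k**2 - 4*k - 4)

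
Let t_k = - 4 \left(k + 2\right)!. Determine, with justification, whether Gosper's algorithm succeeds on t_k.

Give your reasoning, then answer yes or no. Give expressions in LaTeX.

r(k) = k + 3 after simplifying.
Factor: A=k + 3; B=1; C=1.
Solve (k + 3)·f(k+1) − (1)·f(k) = 1.
Degrees (1,0,0) ⇒ d ≤ -1.
Bound -1 < 0, so the key equation has no polynomial solution.

No — t_k has no hypergeometric antidifference.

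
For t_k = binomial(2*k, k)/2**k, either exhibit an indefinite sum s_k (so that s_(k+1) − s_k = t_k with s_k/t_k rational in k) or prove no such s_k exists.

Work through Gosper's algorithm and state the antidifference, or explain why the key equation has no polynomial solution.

no hypergeometric antidifference exists

Compute t_(k+1)/t_k: get (2*k + 1)/(k + 1).
A = 2*k + 1, B = k + 1, C = 1.
Need (2*k + 1)·f(k+1) − (k)·f(k) = 1.
deg f ≤ -1 (via 1,1,0).
d = -1 < 0 ⇒ no nonzero polynomial f; not summable.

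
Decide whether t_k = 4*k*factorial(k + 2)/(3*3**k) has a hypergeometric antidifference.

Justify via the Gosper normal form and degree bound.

r(k) = (k + 1)*(k + 3)/(3*k) after simplifying.
Take A(k)=k/3 + 1, B(k)=1, C(k)=k.
Set up (k/3 + 1)·f(k+1) − (1)·f(k) − (k) = 0.
From deg A=1, deg B=0, deg C=1: d=0.
A polynomial solution: f(k) = 3.
Then R = B(k−1)f/C = 3/k, so s_k = R(k)·t_k = 4*factorial(k + 2)/3**k.
s_(k+1) − s_k = 4*k*factorial(k + 2)/(3*3**k) = t_k.

Yes. s_k = 4*factorial(k + 2)/3**k.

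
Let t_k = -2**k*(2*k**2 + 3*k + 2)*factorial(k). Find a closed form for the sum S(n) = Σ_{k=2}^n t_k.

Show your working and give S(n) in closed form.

Step 1: r(k) = 2*(2*k**3 + 9*k**2 + 14*k + 7)/(2*k**2 + 3*k + 2).
Normal form (A,B,C) = (2*k + 2, 1, k**2 + 3*k/2 + 1).
Key eq: (2*k + 2)·f(k+1) = (1)·f(k) + (k**2 + 3*k/2 + 1).
deg f ≤ 1 (via 1,0,2).
A polynomial solution: f(k) = k/2.
So s_k = (B(k−1)f/C)·t_k = (k/(2*k**2 + 3*k + 2))·t_k = -2**k*k*factorial(k).
s_(k+1) − s_k = -2**k*(2*k**2 + 3*k + 2)*factorial(k) = t_k.
Σ_(k=2)^n t_k = s_(n+1) − s_(2) = (-2**(n + 1)*(n + 1)*factorial(n + 1)) − (-16), i.e. -2*2**n*n**2*factorial(n) - 4*2**n*n*factorial(n) - 2*2**n*factorial(n) + 16.

S(n) = -2*2**n*n**2*factorial(n) - 4*2**n*n*factorial(n) - 2*2**n*factorial(n) + 16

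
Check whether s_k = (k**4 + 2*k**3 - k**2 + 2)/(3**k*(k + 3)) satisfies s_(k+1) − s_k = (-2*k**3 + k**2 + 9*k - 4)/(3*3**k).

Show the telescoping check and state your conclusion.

Invalid: residual 2*(2*k**4 + 8*k**3 - 9*k**2 - 29*k + 18)/(3*3**k*(k**2 + 7*k + 12)) ≠ 0.

s_(k+1) = ((k + 1)**4 + 2*(k + 1)**3 - (k + 1)**2 + 2)/(3*3**k*(k + 4))
s_(k+1) − s_k = (-2*k**5 - 9*k**4 + 8*k**3 + 53*k**2 + 22*k - 12)/(3*3**k*(k**2 + 7*k + 12))
(s_(k+1) − s_k) − t_k = 2*(2*k**4 + 8*k**3 - 9*k**2 - 29*k + 18)/(3*3**k*(k**2 + 7*k + 12))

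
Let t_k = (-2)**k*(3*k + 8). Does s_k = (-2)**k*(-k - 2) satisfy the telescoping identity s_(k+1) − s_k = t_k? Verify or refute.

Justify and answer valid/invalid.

valid (s_(k+1) − s_k reduces to t_k)

s_(k+1) = 2*(-2)**k*(k + 3)
s_(k+1) − s_k = (-2)**k*(3*k + 8)
(s_(k+1) − s_k) − t_k = 0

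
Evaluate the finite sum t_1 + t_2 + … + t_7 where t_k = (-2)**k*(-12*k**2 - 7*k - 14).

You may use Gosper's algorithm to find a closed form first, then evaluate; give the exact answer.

Σ = 60426

Compute t_(k+1)/t_k: get 2*(-12*k**2 - 31*k - 33)/(12*k**2 + 7*k + 14).
So A=-2 and B=1, with C=k**2 + 7*k/12 + 7/6.
Solve (-2)·f(k+1) − (1)·f(k) = k**2 + 7*k/12 + 7/6.
Bound: deg f ≤ 2.
Solve for f: f(k) = -(4*k**2 - 3*k + 4)/12 (degree 2 ≤ 2).
Then R = B(k−1)f/C = -(4*k**2 - 3*k + 4)/(12*k**2 + 7*k + 14), so s_k = R(k)·t_k = (-2)**k*(4*k**2 - 3*k + 4).
Check: Δs_k = (-2)**k*(-12*k**2 - 7*k - 14). ✓
Evaluate s at k=8 and k=1: 60416 and -10; difference 60426.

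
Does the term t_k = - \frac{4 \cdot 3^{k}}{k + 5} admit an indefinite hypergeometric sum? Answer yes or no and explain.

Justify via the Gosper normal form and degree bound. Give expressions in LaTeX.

No — negative degree bound, so no certificate f.

Compute t_(k+1)/t_k: get 3*(k + 5)/(k + 6).
So A=3*k + 15 and B=k + 6, with C=1.
Set up (3*k + 15)·f(k+1) − (k + 5)·f(k) − (1) = 0.
d = -1 from the (1,1,0) case.
Negative degree bound (-1): no f exists, t_k not Gosper-summable.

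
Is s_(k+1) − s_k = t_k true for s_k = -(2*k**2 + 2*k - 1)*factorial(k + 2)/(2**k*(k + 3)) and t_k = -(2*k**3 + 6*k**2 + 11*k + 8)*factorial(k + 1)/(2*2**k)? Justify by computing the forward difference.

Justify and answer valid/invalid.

s_(k+1) = -(2*k**2 + 6*k + 3)*factorial(k + 3)/(2*2**k*(k + 4))
s_(k+1) − s_k = -(2*k**4 + 14*k**3 + 37*k**2 + 58*k + 35)*factorial(k + 2)/(2*2**k*(k + 3)*(k + 4))
(s_(k+1) − s_k) − t_k = (2*k**4 + 12*k**3 + 25*k**2 + 37*k + 26)*factorial(k + 1)/(2*2**k*(k + 3)*(k + 4))

Invalid: residual (2*k**4 + 12*k**3 + 25*k**2 + 37*k + 26)*factorial(k + 1)/(2*2**k*(k + 3)*(k + 4)) ≠ 0.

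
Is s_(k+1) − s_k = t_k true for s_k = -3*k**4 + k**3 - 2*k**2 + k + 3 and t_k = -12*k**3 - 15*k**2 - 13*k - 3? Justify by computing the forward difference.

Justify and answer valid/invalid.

s_(k+1) = k*(-3*k**3 - 11*k**2 - 17*k - 12)
s_(k+1) − s_k = -12*k**3 - 15*k**2 - 13*k - 3
(s_(k+1) − s_k) − t_k = 0

valid; difference matches t_k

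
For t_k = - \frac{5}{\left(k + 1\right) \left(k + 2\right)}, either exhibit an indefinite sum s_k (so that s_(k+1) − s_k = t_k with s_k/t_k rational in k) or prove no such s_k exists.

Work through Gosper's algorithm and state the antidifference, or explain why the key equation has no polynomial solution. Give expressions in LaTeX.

s_k = - \frac{5 k}{k + 1}

t_(k+1)/t_k = (k + 1)/(k + 3).
Take A(k)=k + 1, B(k)=k + 3, C(k)=1.
Solve (k + 1)·f(k+1) − (k + 2)·f(k) = 1.
Degrees (1,1,0) ⇒ d ≤ 1.
A polynomial solution: f(k) = k.
Certificate R = B(k−1)f/C = k*(k + 2) gives s_k = -5*k/(k + 1).
s_(k+1) − s_k = -5/(k**2 + 3*k + 2) = t_k.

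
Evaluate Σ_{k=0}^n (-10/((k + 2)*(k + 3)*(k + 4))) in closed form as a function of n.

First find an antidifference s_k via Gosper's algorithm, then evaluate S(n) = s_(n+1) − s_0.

S(n) = 5*(-n**2 - 7*n - 6)/(6*(n**2 + 7*n + 12))

t_(k+1)/t_k = (k + 2)/(k + 5).
Take A(k)=k + 2, B(k)=k + 5, C(k)=1.
Need (k + 2)·f(k+1) − (k + 4)·f(k) = 1.
Degrees (1,1,0) ⇒ d ≤ 2.
A polynomial solution: f(k) = k*(k + 5)/12.
Certificate R = B(k−1)f/C = k*(k + 4)*(k + 5)/12 gives s_k = 5*k*(-k - 5)/(6*(k + 2)*(k + 3)).
s_(k+1) − s_k = -10/(k**3 + 9*k**2 + 26*k + 24) = t_k.
s_(n+1) = 5*(-n**2 - 7*n - 6)/(6*(n**2 + 7*n + 12)) and s_(0) = 0, so S(n) = 5*(-n**2 - 7*n - 6)/(6*(n**2 + 7*n + 12)).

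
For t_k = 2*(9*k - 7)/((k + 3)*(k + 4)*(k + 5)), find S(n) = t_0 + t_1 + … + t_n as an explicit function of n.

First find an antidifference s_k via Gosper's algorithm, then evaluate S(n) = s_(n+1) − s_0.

r(k) = (k + 3)*(9*k + 2)/((k + 6)*(9*k - 7)) after simplifying.
Take A(k)=k + 3, B(k)=k + 6, C(k)=k - 7/9.
Solve (k + 3)·f(k+1) − (k + 5)·f(k) = k - 7/9.
Degrees (1,1,1) ⇒ d ≤ 2.
Match coefficients ⇒ f(k) = k*(5*k - 19)/54.
Then R = B(k−1)f/C = k*(k + 5)*(5*k - 19)/(6*(9*k - 7)), so s_k = R(k)·t_k = k*(5*k - 19)/(3*(k + 3)*(k + 4)).
Verify: 2*(9*k - 7)/(k**3 + 12*k**2 + 47*k + 60) matches t_k.
Σ_(k=0)^n t_k = s_(n+1) − s_(0) = ((5*n**2 - 9*n - 14)/(3*(n**2 + 9*n + 20))) − (0), i.e. (5*n**2 - 9*n - 14)/(3*(n**2 + 9*n + 20)).

S(n) = (5*n**2 - 9*n - 14)/(3*(n**2 + 9*n + 20))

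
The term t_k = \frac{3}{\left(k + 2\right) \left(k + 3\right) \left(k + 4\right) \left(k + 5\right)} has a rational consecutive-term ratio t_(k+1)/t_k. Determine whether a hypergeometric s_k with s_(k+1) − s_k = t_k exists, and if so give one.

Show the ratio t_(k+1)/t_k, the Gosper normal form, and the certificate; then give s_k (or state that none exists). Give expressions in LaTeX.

s_k = \frac{k \left(k^{2} + 9 k + 26\right)}{24 \left(k + 2\right) \left(k + 3\right) \left(k + 4\right)}

The ratio is (k + 2)/(k + 6).
Take A(k)=k + 2, B(k)=k + 6, C(k)=1.
Solve (k + 2)·f(k+1) − (k + 5)·f(k) = 1.
Degrees (1,1,0) ⇒ d ≤ 3.
Coefficient equations give f(k) = k*(k**2 + 9*k + 26)/72.
So s_k = (B(k−1)f/C)·t_k = (k*(k + 5)*(k**2 + 9*k + 26)/72)·t_k = k*(k**2 + 9*k + 26)/(24*(k + 2)*(k + 3)*(k + 4)).
Δs = 3/(k**4 + 14*k**3 + 71*k**2 + 154*k + 120), as required.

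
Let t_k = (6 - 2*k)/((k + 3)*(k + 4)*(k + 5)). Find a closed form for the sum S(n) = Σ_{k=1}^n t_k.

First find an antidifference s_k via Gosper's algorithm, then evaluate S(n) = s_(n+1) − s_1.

S(n) = n*(11 - n)/(10*(n**2 + 9*n + 20))

t_(k+1)/t_k = (k - 2)*(k + 3)/((k - 3)*(k + 6)).
A = k + 3, B = k + 6, C = k - 3.
f must satisfy (k + 3)·f(k+1) − (k + 5)·f(k) = k - 3.
deg f ≤ 2 (via 1,1,1).
Solve for f: f(k) = -k (degree 1 ≤ 2).
Then R = B(k−1)f/C = -k*(k + 5)/(k - 3), so s_k = R(k)·t_k = 2*k/((k + 3)*(k + 4)).
Check: Δs_k = 2*(3 - k)/(k**3 + 12*k**2 + 47*k + 60). ✓
Evaluate: s_(n+1) = 2*(n + 1)/(n**2 + 9*n + 20); subtract s_(1) = 1/10 ⇒ S(n) = n*(11 - n)/(10*(n**2 + 9*n + 20)).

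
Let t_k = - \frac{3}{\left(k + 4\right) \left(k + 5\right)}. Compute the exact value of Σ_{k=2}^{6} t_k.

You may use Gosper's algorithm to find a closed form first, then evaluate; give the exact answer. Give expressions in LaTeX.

Σ = -5/22

Ratio r(k) = (k + 4)/(k + 6).
So A=k + 4 and B=k + 6, with C=1.
Set up (k + 4)·f(k+1) − (k + 5)·f(k) − (1) = 0.
From deg A=1, deg B=1, deg C=0: d=1.
Solve for f: f(k) = k/4 (degree 1 ≤ 1).
Get s_k = R·t_k = -3*k/(4*k + 16) with R(k) = B(k−1)f(k)/C(k) = k*(k + 5)/4.
Δs = -3/(k**2 + 9*k + 20), as required.
Evaluate s at k=7 and k=2: -21/44 and -1/4; difference -5/22.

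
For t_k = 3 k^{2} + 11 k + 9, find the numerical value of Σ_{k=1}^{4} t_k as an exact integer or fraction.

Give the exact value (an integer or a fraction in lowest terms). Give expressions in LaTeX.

Step 1: r(k) = (3*k**2 + 17*k + 23)/(3*k**2 + 11*k + 9).
Take A(k)=1, B(k)=1, C(k)=k**2 + 11*k/3 + 3.
Key eq: (1)·f(k+1) = (1)·f(k) + (k**2 + 11*k/3 + 3).
From deg A=0, deg B=0, deg C=2: d=3.
Match coefficients ⇒ f(k) = k*(k + 2)**2/3.
R(k) = B(k−1)·f(k)/C(k) = k*(k + 2)**2/(3*k**2 + 11*k + 9); s_k = R·t_k = k*(k**2 + 4*k + 4).
Δs = 3*k**2 + 11*k + 9, as required.
Telescoping: Σ = s_(5) − s_(1) = 245 − (9) = 236.

Σ = 236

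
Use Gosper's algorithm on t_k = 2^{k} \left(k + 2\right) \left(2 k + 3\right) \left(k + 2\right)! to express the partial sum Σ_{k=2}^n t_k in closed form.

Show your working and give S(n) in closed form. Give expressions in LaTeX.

S(n) = 2 \cdot 2^{n} n \left(n + 3\right)! + 2 \cdot 2^{n} \left(n + 3\right)! - 192

t_(k+1)/t_k = (k + 3)**2*(4*k + 10)/((k + 2)*(2*k + 3)).
Normal form (A,B,C) = (2*k + 6, 1, k**2 + 7*k/2 + 3).
Key eq: (2*k + 6)·f(k+1) = (1)·f(k) + (k**2 + 7*k/2 + 3).
deg f ≤ 1 (via 1,0,2).
Solving with deg f ≤ 1: f(k) = k/2.
Get s_k = R·t_k = 2**k*k*factorial(k + 2) with R(k) = B(k−1)f(k)/C(k) = k/((k + 2)*(2*k + 3)).
Verify: 2**k*(k + 2)*(2*k + 3)*factorial(k + 2) matches t_k.
s_(n+1) = 2**(n + 1)*(n + 1)*factorial(n + 3) and s_(2) = 192, so S(n) = 2*2**n*n*factorial(n + 3) + 2*2**n*factorial(n + 3) - 192.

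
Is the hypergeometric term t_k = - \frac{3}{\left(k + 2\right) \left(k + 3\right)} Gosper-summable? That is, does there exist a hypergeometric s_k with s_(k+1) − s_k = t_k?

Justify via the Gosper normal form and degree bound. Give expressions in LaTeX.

Compute t_(k+1)/t_k: get (k + 2)/(k + 4).
Normal form (A,B,C) = (k + 2, k + 4, 1).
Key eq: (k + 2)·f(k+1) = (k + 3)·f(k) + (1).
d = 1 from the (1,1,0) case.
A polynomial solution: f(k) = k/2.
Certificate R = B(k−1)f/C = k*(k + 3)/2 gives s_k = -3*k/(2*k + 4).
Δs = -3/(k**2 + 5*k + 6), as required.

Yes. s_k = - \frac{3 k}{2 k + 4}.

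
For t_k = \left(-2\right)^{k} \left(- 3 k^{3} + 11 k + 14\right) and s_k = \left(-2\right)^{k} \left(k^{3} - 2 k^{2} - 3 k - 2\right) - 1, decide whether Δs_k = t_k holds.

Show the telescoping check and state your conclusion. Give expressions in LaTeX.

s_(k+1) = (-2)**(k + 1)*(-3*k + (k + 1)**3 - 2*(k + 1)**2 - 5) - 1
s_(k+1) − s_k = (-2)**k*(-3*k**3 + 11*k + 14)
(s_(k+1) − s_k) − t_k = 0

Valid: the claim telescopes to t_k.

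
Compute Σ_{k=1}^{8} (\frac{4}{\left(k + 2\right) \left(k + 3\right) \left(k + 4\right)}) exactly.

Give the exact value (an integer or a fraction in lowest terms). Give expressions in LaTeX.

t_(k+1)/t_k = (k + 2)/(k + 5).
A = k + 2, B = k + 5, C = 1.
Need (k + 2)·f(k+1) − (k + 4)·f(k) = 1.
From deg A=1, deg B=1, deg C=0: d=2.
A polynomial solution: f(k) = k*(k + 5)/12.
Get s_k = R·t_k = k*(k + 5)/(3*(k + 2)*(k + 3)) with R(k) = B(k−1)f(k)/C(k) = k*(k + 4)*(k + 5)/12.
Check: Δs_k = 4/(k**3 + 9*k**2 + 26*k + 24). ✓
Telescoping: Σ = s_(9) − s_(1) = 7/22 − (1/6) = 5/33.

Σ = 5/33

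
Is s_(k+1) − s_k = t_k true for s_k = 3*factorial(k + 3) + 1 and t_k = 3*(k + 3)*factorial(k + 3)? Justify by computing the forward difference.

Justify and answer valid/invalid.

valid (s_(k+1) − s_k reduces to t_k)

s_(k+1) = 3*factorial(k + 4) + 1
s_(k+1) − s_k = 3*(k + 3)*factorial(k + 3)
(s_(k+1) − s_k) − t_k = 0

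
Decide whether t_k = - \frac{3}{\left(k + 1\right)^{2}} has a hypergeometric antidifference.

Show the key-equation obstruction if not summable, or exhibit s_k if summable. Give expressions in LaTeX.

No — key equation has no polynomial f.

Step 1: r(k) = (k + 1)**2/(k + 2)**2.
Take A(k)=k**2 + 2*k + 1, B(k)=k**2 + 4*k + 4, C(k)=1.
Key eq: (k**2 + 2*k + 1)·f(k+1) = (k**2 + 2*k + 1)·f(k) + (1).
Degrees (2,2,0) ⇒ d ≤ 0.
Put f(k) = c0: A·f(k+1) − B(k−1)·f(k) − C = -1; need -1 = 0 — inconsistent ⇒ no f, not summable.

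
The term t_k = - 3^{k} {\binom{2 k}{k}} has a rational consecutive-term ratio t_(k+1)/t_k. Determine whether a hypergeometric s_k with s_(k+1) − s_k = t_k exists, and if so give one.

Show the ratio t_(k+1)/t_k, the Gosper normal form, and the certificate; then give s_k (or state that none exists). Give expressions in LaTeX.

none — t_k is not Gosper-summable

Step 1: r(k) = 6*(2*k + 1)/(k + 1).
Take A(k)=12*k + 6, B(k)=k + 1, C(k)=1.
Need (12*k + 6)·f(k+1) − (k)·f(k) = 1.
d = -1 from the (1,1,0) case.
Negative degree bound (-1): no f exists, t_k not Gosper-summable.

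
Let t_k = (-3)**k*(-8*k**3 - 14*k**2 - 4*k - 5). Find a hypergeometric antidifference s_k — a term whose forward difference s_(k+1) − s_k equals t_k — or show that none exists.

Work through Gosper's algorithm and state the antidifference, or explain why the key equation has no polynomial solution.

Ratio r(k) = 3*(-8*k**3 - 38*k**2 - 56*k - 31)/(8*k**3 + 14*k**2 + 4*k + 5).
A = -3, B = 1, C = k**3 + 7*k**2/4 + k/2 + 5/8.
Key eq: (-3)·f(k+1) = (1)·f(k) + (k**3 + 7*k**2/4 + k/2 + 5/8).
deg f ≤ 3 (via 0,0,3).
Solving with deg f ≤ 3: f(k) = -(2*k**3 - k**2 - 2*k + 2)/8.
Certificate R = B(k−1)f/C = -(2*k**3 - k**2 - 2*k + 2)/(8*k**3 + 14*k**2 + 4*k + 5) gives s_k = (-3)**k*(2*k**3 - k**2 - 2*k + 2).
Δs = (-3)**k*(-8*k**3 - 14*k**2 - 4*k - 5), as required.

s_k = (-3)**k*(2*k**3 - k**2 - 2*k + 2)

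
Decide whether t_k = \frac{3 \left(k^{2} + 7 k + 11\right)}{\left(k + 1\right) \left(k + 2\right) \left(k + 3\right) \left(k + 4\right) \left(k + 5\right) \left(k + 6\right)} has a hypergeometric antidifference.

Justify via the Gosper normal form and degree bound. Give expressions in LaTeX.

Yes. s_k = \frac{k \left(k^{2} + 9 k + 23\right)}{15 \left(k^{3} + 9 k^{2} + 23 k + 15\right)}.

t_(k+1)/t_k = (k + 1)*(7*k + (k + 1)**2 + 18)/((k + 7)*(k**2 + 7*k + 11)).
Factor: A=k + 1; B=k + 7; C=k**2 + 7*k + 11.
Solve (k + 1)·f(k+1) − (k + 6)·f(k) = k**2 + 7*k + 11.
deg f ≤ 5 (via 1,1,2).
Solving with deg f ≤ 5: f(k) = k*(k + 2)*(k + 4)*(k**2 + 9*k + 23)/45.
Get s_k = R·t_k = k*(k**2 + 9*k + 23)/(15*(k**3 + 9*k**2 + 23*k + 15)) with R(k) = B(k−1)f(k)/C(k) = k*(k + 2)*(k + 4)*(k + 6)*(k**2 + 9*k + 23)/(45*(k**2 + 7*k + 11)).
s_(k+1) − s_k = 3*(k**2 + 7*k + 11)/(k**6 + 21*k**5 + 175*k**4 + 735*k**3 + 1624*k**2 + 1764*k + 720) = t_k.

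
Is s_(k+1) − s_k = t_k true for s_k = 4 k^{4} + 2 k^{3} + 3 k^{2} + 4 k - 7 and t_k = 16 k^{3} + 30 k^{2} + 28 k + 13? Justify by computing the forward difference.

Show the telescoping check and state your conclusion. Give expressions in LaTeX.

valid; difference matches t_k

s_(k+1) = 4*k**4 + 18*k**3 + 33*k**2 + 32*k + 6
s_(k+1) − s_k = 16*k**3 + 30*k**2 + 28*k + 13
(s_(k+1) − s_k) − t_k = 0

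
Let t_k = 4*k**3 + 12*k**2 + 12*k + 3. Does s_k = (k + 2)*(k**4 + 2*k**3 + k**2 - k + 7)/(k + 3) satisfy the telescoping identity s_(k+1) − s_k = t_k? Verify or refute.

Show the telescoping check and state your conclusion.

Invalid: residual (-3*k**4 - 22*k**3 - 47*k**2 - 40*k - 2)/(k**2 + 7*k + 12) ≠ 0.

s_(k+1) = (k + 3)*(-k + (k + 1)**4 + 2*(k + 1)**3 + (k + 1)**2 + 6)/(k + 4)
s_(k+1) − s_k = (4*k**5 + 37*k**4 + 122*k**3 + 184*k**2 + 125*k + 34)/(k**2 + 7*k + 12)
(s_(k+1) − s_k) − t_k = (-3*k**4 - 22*k**3 - 47*k**2 - 40*k - 2)/(k**2 + 7*k + 12)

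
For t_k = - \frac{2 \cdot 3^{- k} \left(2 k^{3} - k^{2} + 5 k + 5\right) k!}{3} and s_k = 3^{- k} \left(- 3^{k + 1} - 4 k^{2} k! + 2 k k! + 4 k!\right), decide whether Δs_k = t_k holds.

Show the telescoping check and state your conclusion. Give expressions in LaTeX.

valid (s_(k+1) − s_k reduces to t_k)

s_(k+1) = (-9*3**k - 4*k**3*factorial(k) - 10*k**2*factorial(k) - 4*k*factorial(k) + 2*factorial(k))/(3*3**k)
s_(k+1) − s_k = -2*(2*k**3 - k**2 + 5*k + 5)*factorial(k)/(3*3**k)
(s_(k+1) − s_k) − t_k = 0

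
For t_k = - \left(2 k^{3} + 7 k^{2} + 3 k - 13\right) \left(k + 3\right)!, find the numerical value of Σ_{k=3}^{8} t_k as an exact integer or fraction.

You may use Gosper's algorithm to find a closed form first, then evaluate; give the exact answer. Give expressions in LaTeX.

The ratio is (2*k**4 + 21*k**3 + 75*k**2 + 91*k - 4)/(2*k**3 + 7*k**2 + 3*k - 13).
Factor: A=k + 4; B=1; C=k**3 + 7*k**2/2 + 3*k/2 - 13/2.
Solve (k + 4)·f(k+1) − (1)·f(k) = k**3 + 7*k**2/2 + 3*k/2 - 13/2.
Bound: deg f ≤ 2.
A polynomial solution: f(k) = (2*k**2 - 3*k - 3)/2.
Get s_k = R·t_k = (-2*k**2 + 3*k + 3)*factorial(k + 3) with R(k) = B(k−1)f(k)/C(k) = (2*k**2 - 3*k - 3)/(2*k**3 + 7*k**2 + 3*k - 13).
Verify: -(2*k**3 + 7*k**2 + 3*k - 13)*factorial(k + 3) matches t_k.
Evaluate s at k=9 and k=3: -63228211200 and -4320; difference -63228206880.

Σ = -63228206880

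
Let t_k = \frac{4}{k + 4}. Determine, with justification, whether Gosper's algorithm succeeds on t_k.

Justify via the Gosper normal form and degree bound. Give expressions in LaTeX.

Compute t_(k+1)/t_k: get (k + 4)/(k + 5).
Factor: A=k + 4; B=k + 5; C=1.
Need (k + 4)·f(k+1) − (k + 4)·f(k) = 1.
Bound: deg f ≤ 0.
Put f(k) = c0: A·f(k+1) − B(k−1)·f(k) − C = -1; need -1 = 0 — inconsistent ⇒ no f, not summable.

No — key equation has no polynomial f.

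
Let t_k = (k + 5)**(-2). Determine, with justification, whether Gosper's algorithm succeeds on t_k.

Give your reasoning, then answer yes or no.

No. Not Gosper-summable.

The ratio is (k + 5)**2/(k + 6)**2.
A = k**2 + 10*k + 25, B = k**2 + 12*k + 36, C = 1.
f must satisfy (k**2 + 10*k + 25)·f(k+1) − (k**2 + 10*k + 25)·f(k) = 1.
From deg A=2, deg B=2, deg C=0: d=0.
Generic f = c0 gives residual -1; -1 = 0 cannot hold, so t_k is not Gosper-summable.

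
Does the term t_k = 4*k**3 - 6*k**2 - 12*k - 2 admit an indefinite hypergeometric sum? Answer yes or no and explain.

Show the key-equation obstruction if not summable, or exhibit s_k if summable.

Yes. s_k = k*(k**3 - 4*k**2 - 2*k + 3).

Compute t_(k+1)/t_k: get (2*k**3 + 3*k**2 - 6*k - 8)/(2*k**3 - 3*k**2 - 6*k - 1).
So A=1 and B=1, with C=k**3 - 3*k**2/2 - 3*k - 1/2.
Key eq: (1)·f(k+1) = (1)·f(k) + (k**3 - 3*k**2/2 - 3*k - 1/2).
From deg A=0, deg B=0, deg C=3: d=4.
A polynomial solution: f(k) = k*(k + 1)*(k**2 - 5*k + 3)/4.
So s_k = (B(k−1)f/C)·t_k = (k*(k**2 - 5*k + 3)/(2*(2*k**2 - 5*k - 1)))·t_k = k*(k**3 - 4*k**2 - 2*k + 3).
Check: Δs_k = 4*k**3 - 6*k**2 - 12*k - 2. ✓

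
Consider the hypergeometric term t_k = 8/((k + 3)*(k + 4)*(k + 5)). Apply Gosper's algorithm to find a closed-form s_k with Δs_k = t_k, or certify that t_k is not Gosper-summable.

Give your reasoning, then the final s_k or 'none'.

Ratio r(k) = (k + 3)/(k + 6).
Factor: A=k + 3; B=k + 6; C=1.
Solve (k + 3)·f(k+1) − (k + 5)·f(k) = 1.
d = 2 from the (1,1,0) case.
Solve for f: f(k) = k*(k + 7)/24 (degree 2 ≤ 2).
R(k) = B(k−1)·f(k)/C(k) = k*(k + 5)*(k + 7)/24; s_k = R·t_k = k*(k + 7)/(3*(k + 3)*(k + 4)).
Check: Δs_k = 8/(k**3 + 12*k**2 + 47*k + 60). ✓

s_k = k*(k + 7)/(3*(k + 3)*(k + 4))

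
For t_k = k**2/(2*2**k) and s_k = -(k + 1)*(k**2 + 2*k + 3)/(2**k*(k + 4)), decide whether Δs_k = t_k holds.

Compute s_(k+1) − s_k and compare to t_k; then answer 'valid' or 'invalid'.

Invalid: residual 3*(-k**3 - 6*k**2 - 4*k - 6)/(2*2**k*(k**2 + 9*k + 20)) ≠ 0.

s_(k+1) = -(k + 2)*(2*k + (k + 1)**2 + 5)/(2*2**k*(k + 5))
s_(k+1) − s_k = (k**4 + 6*k**3 + 2*k**2 - 12*k - 18)/(2*2**k*(k**2 + 9*k + 20))
(s_(k+1) − s_k) − t_k = 3*(-k**3 - 6*k**2 - 4*k - 6)/(2*2**k*(k**2 + 9*k + 20))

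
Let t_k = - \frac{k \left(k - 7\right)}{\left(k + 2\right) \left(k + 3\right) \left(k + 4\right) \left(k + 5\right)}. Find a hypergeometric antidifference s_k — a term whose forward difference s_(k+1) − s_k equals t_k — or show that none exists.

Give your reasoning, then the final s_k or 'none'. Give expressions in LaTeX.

s_k = \frac{k \left(k - 1\right)}{\left(k + 2\right) \left(k + 3\right) \left(k + 4\right)}

Step 1: r(k) = (k - 6)*(k + 1)*(k + 2)/(k*(k - 7)*(k + 6)).
So A=k + 2 and B=k + 6, with C=k**2 - 7*k.
Need (k + 2)·f(k+1) − (k + 5)·f(k) = k**2 - 7*k.
deg f ≤ 3 (via 1,1,2).
Coefficient equations give f(k) = -k*(k - 1).
Get s_k = R·t_k = k*(k - 1)/((k + 2)*(k + 3)*(k + 4)) with R(k) = B(k−1)f(k)/C(k) = -(k - 1)*(k + 5)/(k - 7).
Verify: k*(7 - k)/(k**4 + 14*k**3 + 71*k**2 + 154*k + 120) matches t_k.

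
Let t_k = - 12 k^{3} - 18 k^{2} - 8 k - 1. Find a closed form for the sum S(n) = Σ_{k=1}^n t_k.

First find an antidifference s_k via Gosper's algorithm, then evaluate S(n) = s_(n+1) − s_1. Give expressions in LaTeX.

S(n) = n \left(- 3 n^{3} - 12 n^{2} - 16 n - 8\right)

Ratio r(k) = (12*k**3 + 54*k**2 + 80*k + 39)/(12*k**3 + 18*k**2 + 8*k + 1).
Factor: A=1; B=1; C=k**3 + 3*k**2/2 + 2*k/3 + 1/12.
Set up (1)·f(k+1) − (1)·f(k) − (k**3 + 3*k**2/2 + 2*k/3 + 1/12) = 0.
Bound: deg f ≤ 4.
Solve for f: f(k) = k**2*(3*k**2 - 2)/12 (degree 4 ≤ 4).
Certificate R = B(k−1)f/C = k**2*(3*k**2 - 2)/((2*k + 1)*(6*k**2 + 6*k + 1)) gives s_k = k**2*(2 - 3*k**2).
Verify: -12*k**3 - 18*k**2 - 8*k - 1 matches t_k.
Telescope: S(n) = s_(n+1) − s_(1) = -3*n**4 - 12*n**3 - 16*n**2 - 8*n - 1 − (-1) = n*(-3*n**3 - 12*n**2 - 16*n - 8).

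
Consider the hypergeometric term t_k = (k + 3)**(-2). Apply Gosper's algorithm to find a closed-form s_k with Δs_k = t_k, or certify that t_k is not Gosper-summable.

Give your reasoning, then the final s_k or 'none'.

The ratio is (k + 3)**2/(k + 4)**2.
Gosper form: A/B · C(k+1)/C(k) with A=k**2 + 6*k + 9, B=k**2 + 8*k + 16, C=1.
Key eq: (k**2 + 6*k + 9)·f(k+1) = (k**2 + 6*k + 9)·f(k) + (1).
Degrees (2,2,0) ⇒ d ≤ 0.
Write f(k) = c0. Then LHS − RHS = -1, requiring -1 = 0: contradictory. No certificate.

none (Gosper's algorithm certifies no s_k)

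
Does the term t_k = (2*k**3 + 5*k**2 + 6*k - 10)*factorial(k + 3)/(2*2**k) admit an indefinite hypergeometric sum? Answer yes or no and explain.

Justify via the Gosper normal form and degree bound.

Yes. s_k = (2*k**2 - 3*k - 3)*factorial(k + 3)/2**k.

The ratio is (2*k**4 + 19*k**3 + 66*k**2 + 91*k + 12)/(2*(2*k**3 + 5*k**2 + 6*k - 10)).
So A=k/2 + 2 and B=1, with C=k**3 + 5*k**2/2 + 3*k - 5.
Need (k/2 + 2)·f(k+1) − (1)·f(k) = k**3 + 5*k**2/2 + 3*k - 5.
d = 2 from the (1,0,3) case.
Solving with deg f ≤ 2: f(k) = 2*k**2 - 3*k - 3.
Certificate R = B(k−1)f/C = 2*(2*k**2 - 3*k - 3)/(2*k**3 + 5*k**2 + 6*k - 10) gives s_k = (2*k**2 - 3*k - 3)*factorial(k + 3)/2**k.
s_(k+1) − s_k = (2*k**3 + 5*k**2 + 6*k - 10)*factorial(k + 3)/(2*2**k) = t_k.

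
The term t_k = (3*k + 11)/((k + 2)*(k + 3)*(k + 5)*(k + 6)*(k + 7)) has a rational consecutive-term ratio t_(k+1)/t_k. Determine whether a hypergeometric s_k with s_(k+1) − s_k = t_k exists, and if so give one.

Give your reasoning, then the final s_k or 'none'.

s_k = k*(k**2 + 13*k + 52)/(60*(k**3 + 13*k**2 + 52*k + 60))

Ratio r(k) = (k + 2)*(k + 5)*(3*k + 14)/((k + 4)*(k + 8)*(3*k + 11)).
A = k + 2, B = k + 8, C = k**2 + 23*k/3 + 44/3.
Set up (k + 2)·f(k+1) − (k + 7)·f(k) − (k**2 + 23*k/3 + 44/3) = 0.
deg f ≤ 5 (via 1,1,2).
Match coefficients ⇒ f(k) = k*(k + 3)*(k + 4)*(k**2 + 13*k + 52)/180.
Certificate R = B(k−1)f/C = k*(k + 3)*(k + 7)*(k**2 + 13*k + 52)/(60*(3*k + 11)) gives s_k = k*(k**2 + 13*k + 52)/(60*(k**3 + 13*k**2 + 52*k + 60)).
Δs = (3*k + 11)/(k**5 + 23*k**4 + 203*k**3 + 853*k**2 + 1692*k + 1260), as required.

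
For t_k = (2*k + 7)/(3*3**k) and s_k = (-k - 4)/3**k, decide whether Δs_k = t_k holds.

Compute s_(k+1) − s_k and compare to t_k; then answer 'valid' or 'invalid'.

valid (s_(k+1) − s_k reduces to t_k)

s_(k+1) = (-k - 5)/(3*3**k)
s_(k+1) − s_k = (2*k + 7)/(3*3**k)
(s_(k+1) − s_k) − t_k = 0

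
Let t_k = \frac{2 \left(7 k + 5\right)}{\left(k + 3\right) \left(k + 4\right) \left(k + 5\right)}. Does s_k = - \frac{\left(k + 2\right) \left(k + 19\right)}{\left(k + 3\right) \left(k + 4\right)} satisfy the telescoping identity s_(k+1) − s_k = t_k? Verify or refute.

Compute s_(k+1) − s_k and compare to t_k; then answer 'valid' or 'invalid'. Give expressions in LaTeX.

valid; difference matches t_k

s_(k+1) = -(k + 3)*(k + 20)/((k + 4)*(k + 5))
s_(k+1) − s_k = 2*(7*k + 5)/(k**3 + 12*k**2 + 47*k + 60)
(s_(k+1) − s_k) − t_k = 0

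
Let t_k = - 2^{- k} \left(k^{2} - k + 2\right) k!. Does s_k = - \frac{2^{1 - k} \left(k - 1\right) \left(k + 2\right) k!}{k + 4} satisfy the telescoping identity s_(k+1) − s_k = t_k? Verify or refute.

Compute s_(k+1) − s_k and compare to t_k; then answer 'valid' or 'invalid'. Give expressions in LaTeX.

s_(k+1) = -k*(k + 3)*factorial(k + 1)/(2**k*(k + 5))
s_(k+1) − s_k = -(k**4 + 6*k**3 + 7*k**2 + 6*k + 20)*factorial(k)/(2**k*(k + 4)*(k + 5))
(s_(k+1) − s_k) − t_k = 2**(1 - k)*(k**3 + 3*k**2 - 4*k + 10)*factorial(k)/((k + 4)*(k + 5))

Invalid: residual \frac{2^{1 - k} \left(k^{3} + 3 k^{2} - 4 k + 10\right) k!}{\left(k + 4\right) \left(k + 5\right)} ≠ 0.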